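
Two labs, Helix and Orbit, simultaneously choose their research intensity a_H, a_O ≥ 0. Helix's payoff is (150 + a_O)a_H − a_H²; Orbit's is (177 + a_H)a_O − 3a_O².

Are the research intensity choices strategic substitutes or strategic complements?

strategic complements

Expanding Helix's payoff: 150a_H + a_Oa_H − a_H².
∂π/∂a_H = 150 + a_O − 2a_H = 0, so a_H = 75 + 0.5a_O.
The best-response slope da_H/da_O = 0.5 > 0: the reaction function is upward-sloping, so the choices are strategic complements.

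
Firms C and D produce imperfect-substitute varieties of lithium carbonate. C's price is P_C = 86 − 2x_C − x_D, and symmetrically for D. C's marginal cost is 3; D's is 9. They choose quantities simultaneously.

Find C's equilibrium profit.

Firm C's profit: π = x_C(86 − 2x_C − x_D) − 3x_C.
∂π/∂x_C = 83 − 4x_C − x_D = 0 ⇒ x_C = 20.75 − 0.25x_D.
Similarly x_D = 19.25 − 0.25x_C.
Plugging x_D into C's best response: x_C = 20.75 − 0.25(19.25 − 0.25x_C) ⇒ 0.9375x_C = 15.9375, so x_C = 17.
Then x_D = 19.25 − 0.25·17 = 15.
P_C = 86 − 2·17 − 15 = 37.
Profit = (37 − 3)·17 = 578.

578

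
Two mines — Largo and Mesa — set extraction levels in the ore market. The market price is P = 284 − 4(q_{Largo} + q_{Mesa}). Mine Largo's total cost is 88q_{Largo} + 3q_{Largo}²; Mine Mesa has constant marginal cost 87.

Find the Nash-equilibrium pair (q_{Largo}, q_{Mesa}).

Mine Largo's profit: π = q_{Largo}(284 − 4(q_{Largo} + q_{Mesa})) − 88q_{Largo} − 3q_{Largo}².
∂π/∂q_{Largo} = 196 − 14q_{Largo} − 4q_{Mesa} = 0, so q_{Largo} = 14 − (2/7)q_{Mesa}.
For Mesa: ∂π/∂q_{Mesa} = 197 − 8q_{Mesa} − 4q_{Largo} = 0 ⇒ q_{Mesa} = 24.625 − 0.5q_{Largo}.
Solving the two reaction functions simultaneously: (1 − (−2/7)(−0.5))q_{Largo} = 14 − (2/7)·24.625, so (6/7)q_{Largo} = 195/28 and q_{Largo} = 8.125.
Then q_{Mesa} = 24.625 − 0.5·8.125 = 20.5625.

8.125, 20.5625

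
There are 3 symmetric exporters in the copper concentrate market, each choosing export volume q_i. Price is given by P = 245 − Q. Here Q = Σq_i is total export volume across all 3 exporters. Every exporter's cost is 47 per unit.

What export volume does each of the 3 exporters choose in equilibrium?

49.5

A representative exporter's profit is π_i = q_i(245 − Q) − 47q_i, with Q = q_i + Σ_{j≠i} q_j.
First-order condition: 198 − 2q_i − Σ_{j≠i} q_j = 0.
With identical exporters, set every q_j = q: then 198 − 2q − 2q = 0, i.e. q = 198/4 = 49.5.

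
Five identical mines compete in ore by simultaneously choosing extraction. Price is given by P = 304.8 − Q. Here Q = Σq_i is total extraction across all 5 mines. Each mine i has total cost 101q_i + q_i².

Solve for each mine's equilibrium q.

A representative mine's profit is π_i = q_i(304.8 − Q) − 101q_i − q_i², with Q = q_i + Σ_{j≠i} q_j.
First-order condition: 203.8 − 4q_i − Σ_{j≠i} q_j = 0.
In a symmetric equilibrium every mine chooses the same q, so Σ_{j≠i} q_j = 4q. The condition becomes 203.8 − 8q = 0, giving q = 203.8/8 = 25.475.

25.475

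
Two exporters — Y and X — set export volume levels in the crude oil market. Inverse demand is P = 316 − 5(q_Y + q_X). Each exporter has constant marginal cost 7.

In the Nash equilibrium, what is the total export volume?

41.2

Exporter Y's profit: π = q_Y(316 − 5(q_Y + q_X)) − 7q_Y.
∂π/∂q_Y = 309 − 10q_Y − 5q_X = 0, so q_Y = 30.9 − 0.5q_X.
The game is symmetric, so in equilibrium q_X = q_Y: the reaction function gives 1.5q_Y = 30.9, hence q_Y = 20.6.
Total export volume: 20.6 + 20.6 = 41.2.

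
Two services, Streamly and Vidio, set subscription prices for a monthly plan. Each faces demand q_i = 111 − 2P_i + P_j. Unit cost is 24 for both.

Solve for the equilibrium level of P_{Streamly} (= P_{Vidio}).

53

Streamly's profit: π = (P_{Streamly} − 24)(111 − 2P_{Streamly} + P_{Vidio}).
∂π/∂P_{Streamly} = 159 − 4P_{Streamly} + P_{Vidio} = 0 ⇒ P_{Streamly} = 39.75 + 0.25P_{Vidio}.
The game is symmetric, so in equilibrium P_{Vidio} = P_{Streamly}: the reaction function gives 0.75P_{Streamly} = 39.75, hence P_{Streamly} = 53.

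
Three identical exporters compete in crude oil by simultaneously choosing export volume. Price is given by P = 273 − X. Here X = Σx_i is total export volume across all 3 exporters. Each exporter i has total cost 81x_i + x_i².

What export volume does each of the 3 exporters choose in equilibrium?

A representative exporter's profit is π_i = x_i(273 − X) − 81x_i − x_i², with X = x_i + Σ_{j≠i} x_j.
First-order condition: 192 − 4x_i − Σ_{j≠i} x_j = 0.
In a symmetric equilibrium every exporter chooses the same x, so Σ_{j≠i} x_j = 2x. The condition becomes 192 − 6x = 0, giving x = 192/6 = 32.

32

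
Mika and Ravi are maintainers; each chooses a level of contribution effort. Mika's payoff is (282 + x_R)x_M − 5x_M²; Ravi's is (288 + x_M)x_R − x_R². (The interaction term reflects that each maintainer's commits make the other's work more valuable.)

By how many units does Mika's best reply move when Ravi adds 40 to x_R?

Expanding Mika's payoff: 282x_M + x_Rx_M − 5x_M².
∂π/∂x_M = 282 + x_R − 10x_M = 0, so x_M = 28.2 + 0.1x_R.
The reaction-function slope is 0.1, so a 40-unit rise in x_R moves x_M by 0.1 × 40 = 4. Mika's best response rises — the actions are strategic complements.

4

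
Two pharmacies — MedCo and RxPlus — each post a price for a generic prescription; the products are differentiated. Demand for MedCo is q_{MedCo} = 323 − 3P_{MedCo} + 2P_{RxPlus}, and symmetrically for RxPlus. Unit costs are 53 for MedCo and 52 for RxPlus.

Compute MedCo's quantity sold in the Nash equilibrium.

MedCo's profit: π = (P_{MedCo} − 53)(323 − 3P_{MedCo} + 2P_{RxPlus}).
∂π/∂P_{MedCo} = 482 − 6P_{MedCo} + 2P_{RxPlus} = 0 ⇒ P_{MedCo} = 241/3 + (1/3)P_{RxPlus}.
Similarly P_{RxPlus} = 479/6 + (1/3)P_{MedCo}.
Solving the two reaction functions simultaneously: (1 − (1/3)(1/3))P_{MedCo} = 241/3 + (1/3)·(479/6), so (8/9)P_{MedCo} = 1925/18 and P_{MedCo} = 120.3125.
Then P_{RxPlus} = 479/6 + (1/3)·120.3125 = 119.9375.
q_{MedCo} = 323 − 3·120.3125 + 2·119.9375 = 201.9375.

201.9375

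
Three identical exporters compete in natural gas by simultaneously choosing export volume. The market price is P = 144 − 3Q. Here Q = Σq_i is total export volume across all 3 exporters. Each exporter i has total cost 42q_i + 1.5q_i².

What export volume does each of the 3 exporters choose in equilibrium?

6.8

A representative exporter's profit is π_i = q_i(144 − 3Q) − 42q_i − 1.5q_i², with Q = q_i + Σ_{j≠i} q_j.
First-order condition: 102 − 9q_i − 3Σ_{j≠i} q_j = 0.
Imposing symmetry (q_j = q for all j) turns Σ_{j≠i} q_j into 2q, so 102 = 15q and q = 6.8.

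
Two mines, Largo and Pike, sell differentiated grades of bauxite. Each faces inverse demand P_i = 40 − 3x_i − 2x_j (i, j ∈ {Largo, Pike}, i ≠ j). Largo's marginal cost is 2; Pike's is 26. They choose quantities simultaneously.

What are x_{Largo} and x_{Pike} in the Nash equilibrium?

Mine Largo's profit: π = x_{Largo}(40 − 3x_{Largo} − 2x_{Pike}) − 2x_{Largo}.
∂π/∂x_{Largo} = 38 − 6x_{Largo} − 2x_{Pike} = 0 ⇒ x_{Largo} = 19/3 − (1/3)x_{Pike}.
Similarly x_{Pike} = 7/3 − (1/3)x_{Largo}.
Substituting the second reaction function into the first: x_{Largo} = 19/3 − (1/3)(7/3 − (1/3)x_{Largo}), which gives (8/9)x_{Largo} = 50/9 ⇒ x_{Largo} = 6.25.
Then x_{Pike} = 7/3 − (1/3)·6.25 = 0.25.

6.25, 0.25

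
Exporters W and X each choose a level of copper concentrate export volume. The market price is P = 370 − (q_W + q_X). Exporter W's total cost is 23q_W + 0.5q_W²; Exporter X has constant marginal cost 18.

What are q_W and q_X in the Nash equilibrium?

Exporter W's profit: π = q_W(370 − (q_W + q_X)) − 23q_W − 0.5q_W².
∂π/∂q_W = 347 − 3q_W − q_X = 0, so q_W = 347/3 − (1/3)q_X.
For X: ∂π/∂q_X = 352 − 2q_X − q_W = 0 ⇒ q_X = 176 − 0.5q_W.
Substituting the second reaction function into the first: q_W = 347/3 − (1/3)(176 − 0.5q_W), which gives (5/6)q_W = 57 ⇒ q_W = 68.4.
Then q_X = 176 − 0.5·68.4 = 141.8.

68.4, 141.8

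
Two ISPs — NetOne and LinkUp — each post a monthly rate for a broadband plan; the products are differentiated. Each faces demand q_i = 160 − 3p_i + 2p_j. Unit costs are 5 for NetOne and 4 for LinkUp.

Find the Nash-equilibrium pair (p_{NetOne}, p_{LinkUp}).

NetOne's profit: π = (p_{NetOne} − 5)(160 − 3p_{NetOne} + 2p_{LinkUp}).
∂π/∂p_{NetOne} = 175 − 6p_{NetOne} + 2p_{LinkUp} = 0 ⇒ p_{NetOne} = 175/6 + (1/3)p_{LinkUp}.
Similarly p_{LinkUp} = 86/3 + (1/3)p_{NetOne}.
Solving the two reaction functions simultaneously: (1 − (1/3)(1/3))p_{NetOne} = 175/6 + (1/3)·(86/3), so (8/9)p_{NetOne} = 697/18 and p_{NetOne} = 43.5625.
Then p_{LinkUp} = 86/3 + (1/3)·43.5625 = 43.1875.

43.5625, 43.1875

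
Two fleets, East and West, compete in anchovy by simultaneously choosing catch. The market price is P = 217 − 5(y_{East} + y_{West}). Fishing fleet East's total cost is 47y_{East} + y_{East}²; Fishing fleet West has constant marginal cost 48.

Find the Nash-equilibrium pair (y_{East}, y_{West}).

Fishing fleet East's profit: π = y_{East}(217 − 5(y_{East} + y_{West})) − 47y_{East} − y_{East}².
∂π/∂y_{East} = 170 − 12y_{East} − 5y_{West} = 0, so y_{East} = 85/6 − (5/12)y_{West}.
For West: ∂π/∂y_{West} = 169 − 10y_{West} − 5y_{East} = 0 ⇒ y_{West} = 16.9 − 0.5y_{East}.
Plugging y_{West} into East's best response: y_{East} = 85/6 − (5/12)(16.9 − 0.5y_{East}) ⇒ (19/24)y_{East} = 7.125, so y_{East} = 9.
Then y_{West} = 16.9 − 0.5·9 = 12.4.

9, 12.4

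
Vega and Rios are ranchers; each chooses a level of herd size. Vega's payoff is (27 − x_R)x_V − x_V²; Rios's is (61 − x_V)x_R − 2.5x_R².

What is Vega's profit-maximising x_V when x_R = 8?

Expanding Vega's payoff: 27x_V − x_Rx_V − x_V².
∂π/∂x_V = 27 − x_R − 2x_V = 0, so x_V = 13.5 − 0.5x_R.
At x_R = 8: x_V = 13.5 − 0.5·8 = 9.5.

9.5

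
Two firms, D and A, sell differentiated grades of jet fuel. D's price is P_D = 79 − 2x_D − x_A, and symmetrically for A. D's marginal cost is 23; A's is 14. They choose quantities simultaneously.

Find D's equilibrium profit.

Firm D's profit: π = x_D(79 − 2x_D − x_A) − 23x_D.
∂π/∂x_D = 56 − 4x_D − x_A = 0 ⇒ x_D = 14 − 0.25x_A.
Similarly x_A = 16.25 − 0.25x_D.
Solving the two reaction functions simultaneously: (1 − (−0.25)(−0.25))x_D = 14 − 0.25·16.25, so 0.9375x_D = 9.9375 and x_D = 10.6.
Then x_A = 16.25 − 0.25·10.6 = 13.6.
P_D = 79 − 2·10.6 − 13.6 = 44.2.
Profit = (44.2 − 23)·10.6 = 224.72.

224.72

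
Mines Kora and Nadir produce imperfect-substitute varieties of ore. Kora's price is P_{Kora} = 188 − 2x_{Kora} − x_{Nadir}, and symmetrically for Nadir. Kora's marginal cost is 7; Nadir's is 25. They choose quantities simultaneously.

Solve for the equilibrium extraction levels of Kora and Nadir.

Mine Kora's profit: π = x_{Kora}(188 − 2x_{Kora} − x_{Nadir}) − 7x_{Kora}.
∂π/∂x_{Kora} = 181 − 4x_{Kora} − x_{Nadir} = 0 ⇒ x_{Kora} = 45.25 − 0.25x_{Nadir}.
Similarly x_{Nadir} = 40.75 − 0.25x_{Kora}.
Plugging x_{Nadir} into Kora's best response: x_{Kora} = 45.25 − 0.25(40.75 − 0.25x_{Kora}) ⇒ 0.9375x_{Kora} = 35.0625, so x_{Kora} = 37.4.
Then x_{Nadir} = 40.75 − 0.25·37.4 = 31.4.

37.4, 31.4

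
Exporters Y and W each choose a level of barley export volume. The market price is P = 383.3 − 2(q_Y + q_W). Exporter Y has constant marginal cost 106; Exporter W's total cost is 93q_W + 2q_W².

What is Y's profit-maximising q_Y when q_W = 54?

42.325

Exporter Y's profit: π = q_Y(383.3 − 2(q_Y + q_W)) − 106q_Y.
∂π/∂q_Y = 277.3 − 4q_Y − 2q_W = 0, so q_Y = 69.325 − 0.5q_W.
At q_W = 54: q_Y = 69.325 − 0.5·54 = 42.325.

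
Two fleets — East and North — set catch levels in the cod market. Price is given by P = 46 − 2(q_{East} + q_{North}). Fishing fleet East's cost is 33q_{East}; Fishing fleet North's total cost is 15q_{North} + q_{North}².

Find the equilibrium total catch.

Fishing fleet East's profit: π = q_{East}(46 − 2(q_{East} + q_{North})) − 33q_{East}.
∂π/∂q_{East} = 13 − 4q_{East} − 2q_{North} = 0, so q_{East} = 3.25 − 0.5q_{North}.
For North: ∂π/∂q_{North} = 31 − 6q_{North} − 2q_{East} = 0 ⇒ q_{North} = 31/6 − (1/3)q_{East}.
Plugging q_{North} into East's best response: q_{East} = 3.25 − 0.5(31/6 − (1/3)q_{East}) ⇒ (5/6)q_{East} = 2/3, so q_{East} = 0.8.
Then q_{North} = 31/6 − (1/3)·0.8 = 4.9.
Total catch: 0.8 + 4.9 = 5.7.

5.7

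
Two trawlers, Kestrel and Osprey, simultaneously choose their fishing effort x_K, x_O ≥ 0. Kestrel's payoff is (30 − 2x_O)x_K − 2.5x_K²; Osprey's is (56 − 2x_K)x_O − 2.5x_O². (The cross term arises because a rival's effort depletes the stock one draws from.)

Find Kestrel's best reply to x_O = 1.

5.6

Expanding Kestrel's payoff: 30x_K − 2x_Ox_K − 2.5x_K².
∂π/∂x_K = 30 − 2x_O − 5x_K = 0, so x_K = 6 − 0.4x_O.
At x_O = 1: x_K = 6 − 0.4·1 = 5.6.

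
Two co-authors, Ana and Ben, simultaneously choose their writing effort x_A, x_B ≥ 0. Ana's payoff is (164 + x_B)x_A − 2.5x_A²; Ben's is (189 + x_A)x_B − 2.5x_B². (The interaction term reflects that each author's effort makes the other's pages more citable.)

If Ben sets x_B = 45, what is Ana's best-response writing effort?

Expanding Ana's payoff: 164x_A + x_Bx_A − 2.5x_A².
∂π/∂x_A = 164 + x_B − 5x_A = 0, so x_A = 32.8 + 0.2x_B.
At x_B = 45: x_A = 32.8 + 0.2·45 = 41.8.

41.8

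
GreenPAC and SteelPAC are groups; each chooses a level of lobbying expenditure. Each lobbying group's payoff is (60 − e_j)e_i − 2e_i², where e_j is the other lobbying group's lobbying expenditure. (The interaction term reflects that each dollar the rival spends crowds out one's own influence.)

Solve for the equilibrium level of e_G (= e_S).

12

GreenPAC's payoff is (60 − e_S)e_G − 2e_G².
∂π/∂e_G = 60 − e_S − 4e_G = 0, so e_G = 15 − 0.25e_S.
By symmetry e_S = e_G; substituting into the reaction function, 1.25e_G = 15 and e_G = 12.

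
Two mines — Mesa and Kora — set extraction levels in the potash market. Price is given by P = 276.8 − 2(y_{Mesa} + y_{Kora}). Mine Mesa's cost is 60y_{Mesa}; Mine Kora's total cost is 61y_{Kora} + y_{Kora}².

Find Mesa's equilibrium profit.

3777.5432

Mine Mesa's profit: π = y_{Mesa}(276.8 − 2(y_{Mesa} + y_{Kora})) − 60y_{Mesa}.
∂π/∂y_{Mesa} = 216.8 − 4y_{Mesa} − 2y_{Kora} = 0, so y_{Mesa} = 54.2 − 0.5y_{Kora}.
For Kora: ∂π/∂y_{Kora} = 215.8 − 6y_{Kora} − 2y_{Mesa} = 0 ⇒ y_{Kora} = 1079/30 − (1/3)y_{Mesa}.
Plugging y_{Kora} into Mesa's best response: y_{Mesa} = 54.2 − 0.5(1079/30 − (1/3)y_{Mesa}) ⇒ (5/6)y_{Mesa} = 2173/60, so y_{Mesa} = 43.46.
Then y_{Kora} = 1079/30 − (1/3)·43.46 = 21.48.
Price P = 276.8 − 2·64.94 = 146.92.
Mesa's profit: (146.92 − 60)·43.46 = 3777.5432.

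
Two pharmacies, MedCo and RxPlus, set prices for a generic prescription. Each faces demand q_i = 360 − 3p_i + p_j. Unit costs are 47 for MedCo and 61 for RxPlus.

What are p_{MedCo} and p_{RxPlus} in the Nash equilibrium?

101.4, 107.4

MedCo's profit: π = (p_{MedCo} − 47)(360 − 3p_{MedCo} + p_{RxPlus}).
∂π/∂p_{MedCo} = 501 − 6p_{MedCo} + p_{RxPlus} = 0 ⇒ p_{MedCo} = 83.5 + (1/6)p_{RxPlus}.
Similarly p_{RxPlus} = 90.5 + (1/6)p_{MedCo}.
Substituting the second reaction function into the first: p_{MedCo} = 83.5 + (1/6)(90.5 + (1/6)p_{MedCo}), which gives (35/36)p_{MedCo} = 1183/12 ⇒ p_{MedCo} = 101.4.
Then p_{RxPlus} = 90.5 + (1/6)·101.4 = 107.4.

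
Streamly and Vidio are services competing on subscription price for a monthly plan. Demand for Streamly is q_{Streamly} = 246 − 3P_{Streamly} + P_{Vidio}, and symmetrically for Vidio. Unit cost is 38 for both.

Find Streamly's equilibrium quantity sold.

Streamly's profit: π = (P_{Streamly} − 38)(246 − 3P_{Streamly} + P_{Vidio}).
∂π/∂P_{Streamly} = 360 − 6P_{Streamly} + P_{Vidio} = 0 ⇒ P_{Streamly} = 60 + (1/6)P_{Vidio}.
By symmetry P_{Vidio} = P_{Streamly}; substituting into the reaction function, (5/6)P_{Streamly} = 60 and P_{Streamly} = 72.
q_{Streamly} = 246 − 3·72 + 72 = 102.

102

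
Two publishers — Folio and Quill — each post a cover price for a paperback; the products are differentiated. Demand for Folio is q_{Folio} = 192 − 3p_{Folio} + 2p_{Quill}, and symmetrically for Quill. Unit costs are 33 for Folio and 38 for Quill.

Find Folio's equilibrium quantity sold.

Folio's profit: π = (p_{Folio} − 33)(192 − 3p_{Folio} + 2p_{Quill}).
∂π/∂p_{Folio} = 291 − 6p_{Folio} + 2p_{Quill} = 0 ⇒ p_{Folio} = 48.5 + (1/3)p_{Quill}.
Similarly p_{Quill} = 51 + (1/3)p_{Folio}.
Solving the two reaction functions simultaneously: (1 − (1/3)(1/3))p_{Folio} = 48.5 + (1/3)·51, so (8/9)p_{Folio} = 65.5 and p_{Folio} = 73.6875.
Then p_{Quill} = 51 + (1/3)·73.6875 = 75.5625.
q_{Folio} = 192 − 3·73.6875 + 2·75.5625 = 122.0625.

122.0625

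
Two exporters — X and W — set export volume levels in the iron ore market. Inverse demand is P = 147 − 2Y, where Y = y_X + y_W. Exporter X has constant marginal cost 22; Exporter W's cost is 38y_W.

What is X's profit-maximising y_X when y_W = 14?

Exporter X's profit: π = y_X(147 − 2(y_X + y_W)) − 22y_X.
∂π/∂y_X = 125 − 4y_X − 2y_W = 0, so y_X = 31.25 − 0.5y_W.
At y_W = 14: y_X = 31.25 − 0.5·14 = 24.25.

24.25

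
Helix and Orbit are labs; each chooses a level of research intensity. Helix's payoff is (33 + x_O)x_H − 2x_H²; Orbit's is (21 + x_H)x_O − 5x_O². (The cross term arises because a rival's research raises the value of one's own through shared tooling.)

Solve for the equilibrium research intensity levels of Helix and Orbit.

Expanding Helix's payoff: 33x_H + x_Ox_H − 2x_H².
∂π/∂x_H = 33 + x_O − 4x_H = 0, so x_H = 8.25 + 0.25x_O.
Likewise for Orbit: x_O = 2.1 + 0.1x_H.
Solving the two reaction functions simultaneously: (1 − (0.25)(0.1))x_H = 8.25 + 0.25·2.1, so 0.975x_H = 8.775 and x_H = 9.
Then x_O = 2.1 + 0.1·9 = 3.

9, 3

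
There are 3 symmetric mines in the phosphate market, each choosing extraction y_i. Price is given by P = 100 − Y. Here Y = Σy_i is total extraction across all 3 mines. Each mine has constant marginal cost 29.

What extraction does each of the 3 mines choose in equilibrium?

17.75

A representative mine's profit is π_i = y_i(100 − Y) − 29y_i, with Y = y_i + Σ_{j≠i} y_j.
First-order condition: 71 − 2y_i − Σ_{j≠i} y_j = 0.
With identical mines, set every y_j = y: then 71 − 2y − 2y = 0, i.e. y = 71/4 = 17.75.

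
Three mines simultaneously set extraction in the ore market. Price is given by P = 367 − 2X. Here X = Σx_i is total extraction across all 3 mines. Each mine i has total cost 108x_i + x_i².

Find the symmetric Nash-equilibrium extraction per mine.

25.9

A representative mine's profit is π_i = x_i(367 − 2X) − 108x_i − x_i², with X = x_i + Σ_{j≠i} x_j.
First-order condition: 259 − 6x_i − 2Σ_{j≠i} x_j = 0.
With identical mines, set every x_j = x: then 259 − 6x − 4x = 0, i.e. x = 259/10 = 25.9.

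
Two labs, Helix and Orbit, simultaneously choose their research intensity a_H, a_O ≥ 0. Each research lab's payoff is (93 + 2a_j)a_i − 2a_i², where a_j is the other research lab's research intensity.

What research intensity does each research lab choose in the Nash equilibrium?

46.5

Helix's payoff is (93 + 2a_O)a_H − 2a_H².
∂π/∂a_H = 93 + 2a_O − 4a_H = 0, so a_H = 23.25 + 0.5a_O.
The game is symmetric, so in equilibrium a_O = a_H: the reaction function gives 0.5a_H = 23.25, hence a_H = 46.5.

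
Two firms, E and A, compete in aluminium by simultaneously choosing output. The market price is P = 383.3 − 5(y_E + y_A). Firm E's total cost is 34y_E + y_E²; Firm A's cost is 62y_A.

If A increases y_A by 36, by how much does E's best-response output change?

Firm E's profit: π = y_E(383.3 − 5(y_E + y_A)) − 34y_E − y_E².
∂π/∂y_E = 349.3 − 12y_E − 5y_A = 0, so y_E = 3493/120 − (5/12)y_A.
The reaction-function slope is −5/12, so a 36-unit rise in y_A moves y_E by −5/12 × 36 = −15. E's best response falls — the actions are strategic substitutes.

-15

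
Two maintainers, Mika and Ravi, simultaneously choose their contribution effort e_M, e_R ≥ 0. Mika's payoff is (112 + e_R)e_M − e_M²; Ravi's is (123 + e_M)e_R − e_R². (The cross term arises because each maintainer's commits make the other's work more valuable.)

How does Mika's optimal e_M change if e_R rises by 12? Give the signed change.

6

Expanding Mika's payoff: 112e_M + e_Re_M − e_M².
∂π/∂e_M = 112 + e_R − 2e_M = 0, so e_M = 56 + 0.5e_R.
The reaction-function slope is 0.5, so a 12-unit rise in e_R moves e_M by 0.5 × 12 = 6. Mika's best response rises — the actions are strategic complements.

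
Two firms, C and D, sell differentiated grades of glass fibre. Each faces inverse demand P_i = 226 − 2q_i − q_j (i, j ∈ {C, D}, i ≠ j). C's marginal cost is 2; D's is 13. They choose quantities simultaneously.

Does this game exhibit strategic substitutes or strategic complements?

strategic substitutes

Firm C's profit: π = q_C(226 − 2q_C − q_D) − 2q_C.
∂π/∂q_C = 224 − 4q_C − q_D = 0 ⇒ q_C = 56 − 0.25q_D.
The best-response slope dq_C/dq_D = −0.25 < 0: the reaction function is downward-sloping, so the choices are strategic substitutes.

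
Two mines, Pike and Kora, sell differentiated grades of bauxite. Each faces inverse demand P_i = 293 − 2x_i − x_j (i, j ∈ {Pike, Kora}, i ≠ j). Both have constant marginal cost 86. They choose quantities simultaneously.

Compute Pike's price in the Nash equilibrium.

168.8

Mine Pike's profit: π = x_{Pike}(293 − 2x_{Pike} − x_{Kora}) − 86x_{Pike}.
∂π/∂x_{Pike} = 207 − 4x_{Pike} − x_{Kora} = 0 ⇒ x_{Pike} = 51.75 − 0.25x_{Kora}.
Setting x_{Pike} = x_{Kora} in the reaction function: x_{Pike} = 51.75 − 0.25x_{Pike}, so x_{Pike} = 51.75 / 1.25 = 41.4.
P_{Pike} = 293 − 2·41.4 − 41.4 = 168.8.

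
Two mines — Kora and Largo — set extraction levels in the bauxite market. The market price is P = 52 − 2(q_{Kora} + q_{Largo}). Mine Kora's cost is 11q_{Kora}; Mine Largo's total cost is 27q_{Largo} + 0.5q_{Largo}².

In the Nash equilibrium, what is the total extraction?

10.8125

Mine Kora's profit: π = q_{Kora}(52 − 2(q_{Kora} + q_{Largo})) − 11q_{Kora}.
∂π/∂q_{Kora} = 41 − 4q_{Kora} − 2q_{Largo} = 0, so q_{Kora} = 10.25 − 0.5q_{Largo}.
For Largo: ∂π/∂q_{Largo} = 25 − 5q_{Largo} − 2q_{Kora} = 0 ⇒ q_{Largo} = 5 − 0.4q_{Kora}.
Substituting the second reaction function into the first: q_{Kora} = 10.25 − 0.5(5 − 0.4q_{Kora}), which gives 0.8q_{Kora} = 7.75 ⇒ q_{Kora} = 9.6875.
Then q_{Largo} = 5 − 0.4·9.6875 = 1.125.
Total extraction: 9.6875 + 1.125 = 10.8125.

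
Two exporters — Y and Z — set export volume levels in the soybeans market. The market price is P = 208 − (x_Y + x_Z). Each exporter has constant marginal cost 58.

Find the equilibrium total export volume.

100

Exporter Y's profit: π = x_Y(208 − (x_Y + x_Z)) − 58x_Y.
∂π/∂x_Y = 150 − 2x_Y − x_Z = 0, so x_Y = 75 − 0.5x_Z.
By symmetry x_Z = x_Y; substituting into the reaction function, 1.5x_Y = 75 and x_Y = 50.
Total export volume: 50 + 50 = 100.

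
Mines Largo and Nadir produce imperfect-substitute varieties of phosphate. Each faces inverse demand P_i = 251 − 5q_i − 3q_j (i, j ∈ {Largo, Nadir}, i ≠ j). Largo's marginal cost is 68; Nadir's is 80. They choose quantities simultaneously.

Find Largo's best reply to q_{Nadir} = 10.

Mine Largo's profit: π = q_{Largo}(251 − 5q_{Largo} − 3q_{Nadir}) − 68q_{Largo}.
∂π/∂q_{Largo} = 183 − 10q_{Largo} − 3q_{Nadir} = 0 ⇒ q_{Largo} = 18.3 − 0.3q_{Nadir}.
At q_{Nadir} = 10: q_{Largo} = 18.3 − 0.3·10 = 15.3.

15.3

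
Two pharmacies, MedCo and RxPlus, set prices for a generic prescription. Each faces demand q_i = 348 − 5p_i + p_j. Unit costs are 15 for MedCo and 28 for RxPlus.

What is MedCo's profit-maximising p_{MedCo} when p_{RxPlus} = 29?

45.2

MedCo's profit: π = (p_{MedCo} − 15)(348 − 5p_{MedCo} + p_{RxPlus}).
∂π/∂p_{MedCo} = 423 − 10p_{MedCo} + p_{RxPlus} = 0 ⇒ p_{MedCo} = 42.3 + 0.1p_{RxPlus}.
At p_{RxPlus} = 29: p_{MedCo} = 42.3 + 0.1·29 = 45.2.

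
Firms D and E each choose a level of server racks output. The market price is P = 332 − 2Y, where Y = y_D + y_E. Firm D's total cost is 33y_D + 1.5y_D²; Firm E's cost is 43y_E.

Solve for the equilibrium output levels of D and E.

Firm D's profit: π = y_D(332 − 2(y_D + y_E)) − 33y_D − 1.5y_D².
∂π/∂y_D = 299 − 7y_D − 2y_E = 0, so y_D = 299/7 − (2/7)y_E.
For E: ∂π/∂y_E = 289 − 4y_E − 2y_D = 0 ⇒ y_E = 72.25 − 0.5y_D.
Solving the two reaction functions simultaneously: (1 − (−2/7)(−0.5))y_D = 299/7 − (2/7)·72.25, so (6/7)y_D = 309/14 and y_D = 25.75.
Then y_E = 72.25 − 0.5·25.75 = 59.375.

25.75, 59.375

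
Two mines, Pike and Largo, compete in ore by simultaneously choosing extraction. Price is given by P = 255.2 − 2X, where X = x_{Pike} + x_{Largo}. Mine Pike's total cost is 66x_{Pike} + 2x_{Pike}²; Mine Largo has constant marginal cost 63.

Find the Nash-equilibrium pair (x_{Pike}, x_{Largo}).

Mine Pike's profit: π = x_{Pike}(255.2 − 2(x_{Pike} + x_{Largo})) − 66x_{Pike} − 2x_{Pike}².
∂π/∂x_{Pike} = 189.2 − 8x_{Pike} − 2x_{Largo} = 0, so x_{Pike} = 23.65 − 0.25x_{Largo}.
For Largo: ∂π/∂x_{Largo} = 192.2 − 4x_{Largo} − 2x_{Pike} = 0 ⇒ x_{Largo} = 48.05 − 0.5x_{Pike}.
Plugging x_{Largo} into Pike's best response: x_{Pike} = 23.65 − 0.25(48.05 − 0.5x_{Pike}) ⇒ 0.875x_{Pike} = 11.6375, so x_{Pike} = 13.3.
Then x_{Largo} = 48.05 − 0.5·13.3 = 41.4.

13.3, 41.4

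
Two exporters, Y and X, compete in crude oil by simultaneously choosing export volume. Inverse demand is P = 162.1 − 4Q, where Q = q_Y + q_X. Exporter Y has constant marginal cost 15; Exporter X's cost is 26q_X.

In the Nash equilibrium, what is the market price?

Exporter Y's profit: π = q_Y(162.1 − 4(q_Y + q_X)) − 15q_Y.
∂π/∂q_Y = 147.1 − 8q_Y − 4q_X = 0, so q_Y = 18.3875 − 0.5q_X.
By the same steps for X: q_X = 17.0125 − 0.5q_Y.
Plugging q_X into Y's best response: q_Y = 18.3875 − 0.5(17.0125 − 0.5q_Y) ⇒ 0.75q_Y = 1581/160, so q_Y = 13.175.
Then q_X = 17.0125 − 0.5·13.175 = 10.425.
Equilibrium price: P = 162.1 − 4·23.6 = 67.7.

67.7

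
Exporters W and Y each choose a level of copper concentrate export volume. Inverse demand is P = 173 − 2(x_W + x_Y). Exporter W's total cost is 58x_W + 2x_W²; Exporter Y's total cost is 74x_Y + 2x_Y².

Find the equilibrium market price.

130.2

Exporter W's profit: π = x_W(173 − 2(x_W + x_Y)) − 58x_W − 2x_W².
∂π/∂x_W = 115 − 8x_W − 2x_Y = 0, so x_W = 14.375 − 0.25x_Y.
By the same steps for Y: x_Y = 12.375 − 0.25x_W.
Plugging x_Y into W's best response: x_W = 14.375 − 0.25(12.375 − 0.25x_W) ⇒ 0.9375x_W = 361/32, so x_W = 361/30.
Then x_Y = 12.375 − 0.25·(361/30) = 281/30.
Equilibrium price: P = 173 − 2·21.4 = 130.2.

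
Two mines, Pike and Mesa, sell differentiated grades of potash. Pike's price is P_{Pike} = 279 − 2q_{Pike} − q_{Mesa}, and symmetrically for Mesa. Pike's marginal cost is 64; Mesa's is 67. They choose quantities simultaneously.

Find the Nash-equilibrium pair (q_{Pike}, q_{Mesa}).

Mine Pike's profit: π = q_{Pike}(279 − 2q_{Pike} − q_{Mesa}) − 64q_{Pike}.
∂π/∂q_{Pike} = 215 − 4q_{Pike} − q_{Mesa} = 0 ⇒ q_{Pike} = 53.75 − 0.25q_{Mesa}.
Similarly q_{Mesa} = 53 − 0.25q_{Pike}.
Solving the two reaction functions simultaneously: (1 − (−0.25)(−0.25))q_{Pike} = 53.75 − 0.25·53, so 0.9375q_{Pike} = 40.5 and q_{Pike} = 43.2.
Then q_{Mesa} = 53 − 0.25·43.2 = 42.2.

43.2, 42.2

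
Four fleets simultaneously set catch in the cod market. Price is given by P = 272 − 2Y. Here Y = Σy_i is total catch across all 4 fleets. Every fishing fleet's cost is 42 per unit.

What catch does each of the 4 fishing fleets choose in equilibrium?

23

A representative fishing fleet's profit is π_i = y_i(272 − 2Y) − 42y_i, with Y = y_i + Σ_{j≠i} y_j.
First-order condition: 230 − 4y_i − 2Σ_{j≠i} y_j = 0.
With identical fishing fleets, set every y_j = y: then 230 − 4y − 6y = 0, i.e. y = 230/10 = 23.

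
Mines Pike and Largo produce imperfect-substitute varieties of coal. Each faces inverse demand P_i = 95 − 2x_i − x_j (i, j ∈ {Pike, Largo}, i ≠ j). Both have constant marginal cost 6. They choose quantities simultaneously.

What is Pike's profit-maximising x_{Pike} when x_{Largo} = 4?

Mine Pike's profit: π = x_{Pike}(95 − 2x_{Pike} − x_{Largo}) − 6x_{Pike}.
∂π/∂x_{Pike} = 89 − 4x_{Pike} − x_{Largo} = 0 ⇒ x_{Pike} = 22.25 − 0.25x_{Largo}.
At x_{Largo} = 4: x_{Pike} = 22.25 − 0.25·4 = 21.25.

21.25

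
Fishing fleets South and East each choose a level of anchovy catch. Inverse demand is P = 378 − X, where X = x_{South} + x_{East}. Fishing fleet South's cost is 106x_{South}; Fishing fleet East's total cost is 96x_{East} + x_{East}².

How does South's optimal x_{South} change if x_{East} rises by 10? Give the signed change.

Fishing fleet South's profit: π = x_{South}(378 − (x_{South} + x_{East})) − 106x_{South}.
∂π/∂x_{South} = 272 − 2x_{South} − x_{East} = 0, so x_{South} = 136 − 0.5x_{East}.
The reaction-function slope is −0.5, so a 10-unit rise in x_{East} moves x_{South} by −0.5 × 10 = −5. South's best response falls — the actions are strategic substitutes.

-5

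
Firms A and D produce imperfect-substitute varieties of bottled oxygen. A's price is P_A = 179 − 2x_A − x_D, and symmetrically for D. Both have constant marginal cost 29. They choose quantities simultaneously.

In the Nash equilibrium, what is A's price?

Firm A's profit: π = x_A(179 − 2x_A − x_D) − 29x_A.
∂π/∂x_A = 150 − 4x_A − x_D = 0 ⇒ x_A = 37.5 − 0.25x_D.
By symmetry x_D = x_A; substituting into the reaction function, 1.25x_A = 37.5 and x_A = 30.
P_A = 179 − 2·30 − 30 = 89.

89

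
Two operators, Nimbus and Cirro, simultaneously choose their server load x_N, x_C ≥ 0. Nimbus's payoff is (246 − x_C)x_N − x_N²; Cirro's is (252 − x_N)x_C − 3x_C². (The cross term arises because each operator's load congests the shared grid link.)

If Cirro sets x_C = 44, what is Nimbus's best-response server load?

101

Expanding Nimbus's payoff: 246x_N − x_Cx_N − x_N².
∂π/∂x_N = 246 − x_C − 2x_N = 0, so x_N = 123 − 0.5x_C.
At x_C = 44: x_N = 123 − 0.5·44 = 101.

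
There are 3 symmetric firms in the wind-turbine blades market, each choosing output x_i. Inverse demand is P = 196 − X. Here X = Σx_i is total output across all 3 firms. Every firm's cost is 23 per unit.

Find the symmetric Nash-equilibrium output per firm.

A representative firm's profit is π_i = x_i(196 − X) − 23x_i, with X = x_i + Σ_{j≠i} x_j.
First-order condition: 173 − 2x_i − Σ_{j≠i} x_j = 0.
In a symmetric equilibrium every firm chooses the same x, so Σ_{j≠i} x_j = 2x. The condition becomes 173 − 4x = 0, giving x = 173/4 = 43.25.

43.25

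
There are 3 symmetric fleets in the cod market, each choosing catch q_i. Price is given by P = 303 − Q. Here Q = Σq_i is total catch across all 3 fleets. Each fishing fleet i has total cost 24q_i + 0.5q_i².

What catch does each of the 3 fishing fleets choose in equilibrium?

A representative fishing fleet's profit is π_i = q_i(303 − Q) − 24q_i − 0.5q_i², with Q = q_i + Σ_{j≠i} q_j.
First-order condition: 279 − 3q_i − Σ_{j≠i} q_j = 0.
Imposing symmetry (q_j = q for all j) turns Σ_{j≠i} q_j into 2q, so 279 = 5q and q = 55.8.

55.8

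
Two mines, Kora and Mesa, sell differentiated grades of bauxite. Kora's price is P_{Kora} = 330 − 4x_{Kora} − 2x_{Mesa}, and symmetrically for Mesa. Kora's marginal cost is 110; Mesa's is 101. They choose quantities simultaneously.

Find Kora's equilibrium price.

196.8

Mine Kora's profit: π = x_{Kora}(330 − 4x_{Kora} − 2x_{Mesa}) − 110x_{Kora}.
∂π/∂x_{Kora} = 220 − 8x_{Kora} − 2x_{Mesa} = 0 ⇒ x_{Kora} = 27.5 − 0.25x_{Mesa}.
Similarly x_{Mesa} = 28.625 − 0.25x_{Kora}.
Substituting the second reaction function into the first: x_{Kora} = 27.5 − 0.25(28.625 − 0.25x_{Kora}), which gives 0.9375x_{Kora} = 651/32 ⇒ x_{Kora} = 21.7.
Then x_{Mesa} = 28.625 − 0.25·21.7 = 23.2.
P_{Kora} = 330 − 4·21.7 − 2·23.2 = 196.8.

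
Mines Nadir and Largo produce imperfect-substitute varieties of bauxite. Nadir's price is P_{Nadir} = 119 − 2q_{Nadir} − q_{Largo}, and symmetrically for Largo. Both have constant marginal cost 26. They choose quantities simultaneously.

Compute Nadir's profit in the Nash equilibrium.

Mine Nadir's profit: π = q_{Nadir}(119 − 2q_{Nadir} − q_{Largo}) − 26q_{Nadir}.
∂π/∂q_{Nadir} = 93 − 4q_{Nadir} − q_{Largo} = 0 ⇒ q_{Nadir} = 23.25 − 0.25q_{Largo}.
The game is symmetric, so in equilibrium q_{Largo} = q_{Nadir}: the reaction function gives 1.25q_{Nadir} = 23.25, hence q_{Nadir} = 18.6.
P_{Nadir} = 119 − 2·18.6 − 18.6 = 63.2.
Profit = (63.2 − 26)·18.6 = 691.92.

691.92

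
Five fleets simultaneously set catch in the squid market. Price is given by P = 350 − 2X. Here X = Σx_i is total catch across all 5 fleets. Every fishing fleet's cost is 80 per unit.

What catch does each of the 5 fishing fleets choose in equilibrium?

A representative fishing fleet's profit is π_i = x_i(350 − 2X) − 80x_i, with X = x_i + Σ_{j≠i} x_j.
First-order condition: 270 − 4x_i − 2Σ_{j≠i} x_j = 0.
With identical fishing fleets, set every x_j = x: then 270 − 4x − 8x = 0, i.e. x = 270/12 = 22.5.

22.5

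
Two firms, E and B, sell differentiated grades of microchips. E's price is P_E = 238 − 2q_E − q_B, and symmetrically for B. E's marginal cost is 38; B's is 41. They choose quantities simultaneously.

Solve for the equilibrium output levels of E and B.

40.2, 39.2

Firm E's profit: π = q_E(238 − 2q_E − q_B) − 38q_E.
∂π/∂q_E = 200 − 4q_E − q_B = 0 ⇒ q_E = 50 − 0.25q_B.
Similarly q_B = 49.25 − 0.25q_E.
Solving the two reaction functions simultaneously: (1 − (−0.25)(−0.25))q_E = 50 − 0.25·49.25, so 0.9375q_E = 37.6875 and q_E = 40.2.
Then q_B = 49.25 − 0.25·40.2 = 39.2.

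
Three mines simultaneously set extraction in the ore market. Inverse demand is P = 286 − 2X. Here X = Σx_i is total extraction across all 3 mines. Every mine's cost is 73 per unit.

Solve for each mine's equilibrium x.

26.625

A representative mine's profit is π_i = x_i(286 − 2X) − 73x_i, with X = x_i + Σ_{j≠i} x_j.
First-order condition: 213 − 4x_i − 2Σ_{j≠i} x_j = 0.
In a symmetric equilibrium every mine chooses the same x, so Σ_{j≠i} x_j = 2x. The condition becomes 213 − 8x = 0, giving x = 213/8 = 26.625.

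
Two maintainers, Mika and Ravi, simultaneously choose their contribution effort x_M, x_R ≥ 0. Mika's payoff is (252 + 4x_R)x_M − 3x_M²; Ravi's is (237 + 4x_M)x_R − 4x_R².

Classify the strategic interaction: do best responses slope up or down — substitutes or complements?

Expanding Mika's payoff: 252x_M + 4x_Rx_M − 3x_M².
∂π/∂x_M = 252 + 4x_R − 6x_M = 0, so x_M = 42 + (2/3)x_R.
The best-response slope dx_M/dx_R = 2/3 > 0: the reaction function is upward-sloping, so the choices are strategic complements.

strategic complements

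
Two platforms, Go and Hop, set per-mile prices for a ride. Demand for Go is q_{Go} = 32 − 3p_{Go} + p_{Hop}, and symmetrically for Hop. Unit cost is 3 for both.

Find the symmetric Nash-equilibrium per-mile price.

Go's profit: π = (p_{Go} − 3)(32 − 3p_{Go} + p_{Hop}).
∂π/∂p_{Go} = 41 − 6p_{Go} + p_{Hop} = 0 ⇒ p_{Go} = 41/6 + (1/6)p_{Hop}.
By symmetry p_{Hop} = p_{Go}; substituting into the reaction function, (5/6)p_{Go} = 41/6 and p_{Go} = 8.2.

8.2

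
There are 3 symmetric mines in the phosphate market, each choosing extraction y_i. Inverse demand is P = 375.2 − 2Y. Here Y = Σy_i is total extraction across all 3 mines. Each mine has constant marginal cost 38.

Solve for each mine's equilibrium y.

A representative mine's profit is π_i = y_i(375.2 − 2Y) − 38y_i, with Y = y_i + Σ_{j≠i} y_j.
First-order condition: 337.2 − 4y_i − 2Σ_{j≠i} y_j = 0.
In a symmetric equilibrium every mine chooses the same y, so Σ_{j≠i} y_j = 2y. The condition becomes 337.2 − 8y = 0, giving y = 337.2/8 = 42.15.

42.15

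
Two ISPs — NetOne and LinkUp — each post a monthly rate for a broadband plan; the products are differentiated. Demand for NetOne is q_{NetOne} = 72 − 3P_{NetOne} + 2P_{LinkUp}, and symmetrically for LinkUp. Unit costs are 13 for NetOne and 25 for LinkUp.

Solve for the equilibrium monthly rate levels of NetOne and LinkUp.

30, 34.5

NetOne's profit: π = (P_{NetOne} − 13)(72 − 3P_{NetOne} + 2P_{LinkUp}).
∂π/∂P_{NetOne} = 111 − 6P_{NetOne} + 2P_{LinkUp} = 0 ⇒ P_{NetOne} = 18.5 + (1/3)P_{LinkUp}.
Similarly P_{LinkUp} = 24.5 + (1/3)P_{NetOne}.
Substituting the second reaction function into the first: P_{NetOne} = 18.5 + (1/3)(24.5 + (1/3)P_{NetOne}), which gives (8/9)P_{NetOne} = 80/3 ⇒ P_{NetOne} = 30.
Then P_{LinkUp} = 24.5 + (1/3)·30 = 34.5.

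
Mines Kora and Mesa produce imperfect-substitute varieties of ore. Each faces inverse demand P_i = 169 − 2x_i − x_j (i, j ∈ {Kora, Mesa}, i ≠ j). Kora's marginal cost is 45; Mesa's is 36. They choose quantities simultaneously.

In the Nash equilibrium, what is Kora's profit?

Mine Kora's profit: π = x_{Kora}(169 − 2x_{Kora} − x_{Mesa}) − 45x_{Kora}.
∂π/∂x_{Kora} = 124 − 4x_{Kora} − x_{Mesa} = 0 ⇒ x_{Kora} = 31 − 0.25x_{Mesa}.
Similarly x_{Mesa} = 33.25 − 0.25x_{Kora}.
Plugging x_{Mesa} into Kora's best response: x_{Kora} = 31 − 0.25(33.25 − 0.25x_{Kora}) ⇒ 0.9375x_{Kora} = 22.6875, so x_{Kora} = 24.2.
Then x_{Mesa} = 33.25 − 0.25·24.2 = 27.2.
P_{Kora} = 169 − 2·24.2 − 27.2 = 93.4.
Profit = (93.4 − 45)·24.2 = 1171.28.

1171.28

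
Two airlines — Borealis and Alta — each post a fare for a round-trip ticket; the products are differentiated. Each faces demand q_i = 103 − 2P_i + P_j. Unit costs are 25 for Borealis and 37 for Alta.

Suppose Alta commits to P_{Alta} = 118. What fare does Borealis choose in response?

67.75

Borealis's profit: π = (P_{Borealis} − 25)(103 − 2P_{Borealis} + P_{Alta}).
∂π/∂P_{Borealis} = 153 − 4P_{Borealis} + P_{Alta} = 0 ⇒ P_{Borealis} = 38.25 + 0.25P_{Alta}.
At P_{Alta} = 118: P_{Borealis} = 38.25 + 0.25·118 = 67.75.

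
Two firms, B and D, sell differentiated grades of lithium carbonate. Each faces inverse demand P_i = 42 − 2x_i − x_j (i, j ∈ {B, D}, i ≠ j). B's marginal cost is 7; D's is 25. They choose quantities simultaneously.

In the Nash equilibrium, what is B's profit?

134.48

Firm B's profit: π = x_B(42 − 2x_B − x_D) − 7x_B.
∂π/∂x_B = 35 − 4x_B − x_D = 0 ⇒ x_B = 8.75 − 0.25x_D.
Similarly x_D = 4.25 − 0.25x_B.
Solving the two reaction functions simultaneously: (1 − (−0.25)(−0.25))x_B = 8.75 − 0.25·4.25, so 0.9375x_B = 7.6875 and x_B = 8.2.
Then x_D = 4.25 − 0.25·8.2 = 2.2.
P_B = 42 − 2·8.2 − 2.2 = 23.4.
Profit = (23.4 − 7)·8.2 = 134.48.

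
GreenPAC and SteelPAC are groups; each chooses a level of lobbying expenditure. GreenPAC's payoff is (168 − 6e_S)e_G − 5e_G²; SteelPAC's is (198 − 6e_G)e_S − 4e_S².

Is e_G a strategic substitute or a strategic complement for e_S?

Expanding GreenPAC's payoff: 168e_G − 6e_Se_G − 5e_G².
∂π/∂e_G = 168 − 6e_S − 10e_G = 0, so e_G = 16.8 − 0.6e_S.
The best-response slope de_G/de_S = −0.6 < 0: the reaction function is downward-sloping, so the choices are strategic substitutes.

strategic substitutes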